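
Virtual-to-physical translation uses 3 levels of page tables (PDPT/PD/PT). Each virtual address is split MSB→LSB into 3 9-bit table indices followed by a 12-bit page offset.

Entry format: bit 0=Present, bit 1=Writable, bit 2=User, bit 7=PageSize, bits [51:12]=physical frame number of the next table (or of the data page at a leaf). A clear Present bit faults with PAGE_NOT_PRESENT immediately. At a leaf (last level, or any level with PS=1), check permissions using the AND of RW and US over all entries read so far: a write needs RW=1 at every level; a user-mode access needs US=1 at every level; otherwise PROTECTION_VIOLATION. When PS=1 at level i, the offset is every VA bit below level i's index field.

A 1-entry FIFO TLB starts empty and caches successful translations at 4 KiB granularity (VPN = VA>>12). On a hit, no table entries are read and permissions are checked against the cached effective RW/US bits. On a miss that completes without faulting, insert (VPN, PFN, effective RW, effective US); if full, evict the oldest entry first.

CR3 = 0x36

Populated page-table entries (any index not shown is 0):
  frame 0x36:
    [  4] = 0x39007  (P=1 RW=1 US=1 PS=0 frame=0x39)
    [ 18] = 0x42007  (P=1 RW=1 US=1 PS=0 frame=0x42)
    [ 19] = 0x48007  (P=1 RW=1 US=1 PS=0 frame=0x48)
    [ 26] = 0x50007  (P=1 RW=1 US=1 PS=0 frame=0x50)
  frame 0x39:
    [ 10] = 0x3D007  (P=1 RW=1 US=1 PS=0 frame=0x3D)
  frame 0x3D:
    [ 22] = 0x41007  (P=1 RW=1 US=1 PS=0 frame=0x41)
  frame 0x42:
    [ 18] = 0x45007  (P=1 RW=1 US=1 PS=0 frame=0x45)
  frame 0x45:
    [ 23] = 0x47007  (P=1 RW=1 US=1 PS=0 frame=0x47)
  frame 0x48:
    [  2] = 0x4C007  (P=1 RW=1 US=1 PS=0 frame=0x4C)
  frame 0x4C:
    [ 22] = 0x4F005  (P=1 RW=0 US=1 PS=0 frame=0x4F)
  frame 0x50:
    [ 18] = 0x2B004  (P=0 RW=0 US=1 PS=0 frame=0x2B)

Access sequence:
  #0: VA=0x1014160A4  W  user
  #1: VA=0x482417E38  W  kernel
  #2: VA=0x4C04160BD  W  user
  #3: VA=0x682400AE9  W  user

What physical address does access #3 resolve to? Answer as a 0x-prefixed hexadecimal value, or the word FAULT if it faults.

Trace:
#0 VA=0x1014160A4 (w,user):
  lvl0: tbl 0x36, slot 4 ⇒ 0x39007 (P1/RW1/US1/PS0)
  lvl1: tbl 0x39, slot 10 ⇒ 0x3D007 (P1/RW1/US1/PS0)
  lvl2: tbl 0x3D, slot 22 ⇒ 0x41007 (P1/RW1/US1/PS0)
  ⇒ phys 0x410A4  [3 reads]
#1 VA=0x482417E38 (w,kernel):
  lvl0: tbl 0x36, slot 18 ⇒ 0x42007 (P1/RW1/US1/PS0)
  lvl1: tbl 0x42, slot 18 ⇒ 0x45007 (P1/RW1/US1/PS0)
  lvl2: tbl 0x45, slot 23 ⇒ 0x47007 (P1/RW1/US1/PS0)
  ⇒ phys 0x47E38  [3 reads]
#2 VA=0x4C04160BD (w,user):
  lvl0: tbl 0x36, slot 19 ⇒ 0x48007 (P1/RW1/US1/PS0)
  lvl1: tbl 0x48, slot 2 ⇒ 0x4C007 (P1/RW1/US1/PS0)
  lvl2: tbl 0x4C, slot 22 ⇒ 0x4F005 (P1/RW0/US1/PS0)
  ⇒ fault: PROTECTION_VIOLATION  — 3 lookups
#3 VA=0x682400AE9 (w,user):
  lvl0: tbl 0x36, slot 26 ⇒ 0x50007 (P1/RW1/US1/PS0)
  lvl1: tbl 0x50, slot 18 ⇒ 0x2B004 (P0/RW0/US1/PS0)
  ⇒ fault: PAGE_NOT_PRESENT  — 2 lookups

Access #3 PA: FAULT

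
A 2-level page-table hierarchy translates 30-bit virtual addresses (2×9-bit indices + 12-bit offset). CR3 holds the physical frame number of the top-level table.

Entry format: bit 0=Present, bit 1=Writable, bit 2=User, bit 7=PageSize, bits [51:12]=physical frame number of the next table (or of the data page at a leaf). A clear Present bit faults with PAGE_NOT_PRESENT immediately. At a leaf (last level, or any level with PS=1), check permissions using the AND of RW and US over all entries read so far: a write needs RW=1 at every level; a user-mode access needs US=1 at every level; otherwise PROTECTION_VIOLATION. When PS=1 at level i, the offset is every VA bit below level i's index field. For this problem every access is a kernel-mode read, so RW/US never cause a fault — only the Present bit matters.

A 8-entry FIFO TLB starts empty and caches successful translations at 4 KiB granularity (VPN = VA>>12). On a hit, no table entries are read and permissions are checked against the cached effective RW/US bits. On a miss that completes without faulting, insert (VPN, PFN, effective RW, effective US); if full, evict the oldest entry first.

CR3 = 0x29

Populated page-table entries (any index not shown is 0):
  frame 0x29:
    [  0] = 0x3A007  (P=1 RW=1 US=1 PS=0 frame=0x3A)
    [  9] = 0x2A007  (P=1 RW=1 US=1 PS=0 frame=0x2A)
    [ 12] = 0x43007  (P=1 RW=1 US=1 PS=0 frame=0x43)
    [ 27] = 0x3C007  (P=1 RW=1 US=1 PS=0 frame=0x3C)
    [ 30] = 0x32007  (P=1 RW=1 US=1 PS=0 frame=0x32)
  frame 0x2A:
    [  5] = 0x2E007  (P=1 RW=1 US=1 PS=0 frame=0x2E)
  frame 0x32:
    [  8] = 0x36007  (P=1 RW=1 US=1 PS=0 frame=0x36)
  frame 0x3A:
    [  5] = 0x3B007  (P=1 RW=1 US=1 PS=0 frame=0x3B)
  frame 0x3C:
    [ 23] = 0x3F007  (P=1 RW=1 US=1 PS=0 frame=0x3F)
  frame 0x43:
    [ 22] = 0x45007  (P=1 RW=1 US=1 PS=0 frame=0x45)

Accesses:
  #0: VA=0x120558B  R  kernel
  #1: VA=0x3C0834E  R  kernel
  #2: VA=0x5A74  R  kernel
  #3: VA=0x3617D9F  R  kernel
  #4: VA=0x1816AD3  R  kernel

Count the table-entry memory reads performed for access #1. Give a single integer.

Walk each access:
#0 VA=0x120558B (r,kernel):
  L0 @0x29[9] → 0x2A007  P=1,RW=1,US=1,PS=0
  L1 @0x2A[5] → 0x2E007  P=1,RW=1,US=1,PS=0
  ⇒ phys 0x2E58B  [2 reads]
#1 VA=0x3C0834E (r,kernel):
  L0 @0x29[30] → 0x32007  P=1,RW=1,US=1,PS=0
  L1 @0x32[8] → 0x36007  P=1,RW=1,US=1,PS=0
  ⇒ phys 0x3634E  [2 reads]
#2 VA=0x5A74 (r,kernel):
  L0 @0x29[0] → 0x3A007  P=1,RW=1,US=1,PS=0
  L1 @0x3A[5] → 0x3B007  P=1,RW=1,US=1,PS=0
  ⇒ phys 0x3BA74  [2 reads]
#3 VA=0x3617D9F (r,kernel):
  L0 @0x29[27] → 0x3C007  P=1,RW=1,US=1,PS=0
  L1 @0x3C[23] → 0x3F007  P=1,RW=1,US=1,PS=0
  ⇒ phys 0x3FD9F  [2 reads]
#4 VA=0x1816AD3 (r,kernel):
  L0 @0x29[12] → 0x43007  P=1,RW=1,US=1,PS=0
  L1 @0x43[22] → 0x45007  P=1,RW=1,US=1,PS=0
  ⇒ phys 0x45AD3  [2 reads]

Entries read for #1: 2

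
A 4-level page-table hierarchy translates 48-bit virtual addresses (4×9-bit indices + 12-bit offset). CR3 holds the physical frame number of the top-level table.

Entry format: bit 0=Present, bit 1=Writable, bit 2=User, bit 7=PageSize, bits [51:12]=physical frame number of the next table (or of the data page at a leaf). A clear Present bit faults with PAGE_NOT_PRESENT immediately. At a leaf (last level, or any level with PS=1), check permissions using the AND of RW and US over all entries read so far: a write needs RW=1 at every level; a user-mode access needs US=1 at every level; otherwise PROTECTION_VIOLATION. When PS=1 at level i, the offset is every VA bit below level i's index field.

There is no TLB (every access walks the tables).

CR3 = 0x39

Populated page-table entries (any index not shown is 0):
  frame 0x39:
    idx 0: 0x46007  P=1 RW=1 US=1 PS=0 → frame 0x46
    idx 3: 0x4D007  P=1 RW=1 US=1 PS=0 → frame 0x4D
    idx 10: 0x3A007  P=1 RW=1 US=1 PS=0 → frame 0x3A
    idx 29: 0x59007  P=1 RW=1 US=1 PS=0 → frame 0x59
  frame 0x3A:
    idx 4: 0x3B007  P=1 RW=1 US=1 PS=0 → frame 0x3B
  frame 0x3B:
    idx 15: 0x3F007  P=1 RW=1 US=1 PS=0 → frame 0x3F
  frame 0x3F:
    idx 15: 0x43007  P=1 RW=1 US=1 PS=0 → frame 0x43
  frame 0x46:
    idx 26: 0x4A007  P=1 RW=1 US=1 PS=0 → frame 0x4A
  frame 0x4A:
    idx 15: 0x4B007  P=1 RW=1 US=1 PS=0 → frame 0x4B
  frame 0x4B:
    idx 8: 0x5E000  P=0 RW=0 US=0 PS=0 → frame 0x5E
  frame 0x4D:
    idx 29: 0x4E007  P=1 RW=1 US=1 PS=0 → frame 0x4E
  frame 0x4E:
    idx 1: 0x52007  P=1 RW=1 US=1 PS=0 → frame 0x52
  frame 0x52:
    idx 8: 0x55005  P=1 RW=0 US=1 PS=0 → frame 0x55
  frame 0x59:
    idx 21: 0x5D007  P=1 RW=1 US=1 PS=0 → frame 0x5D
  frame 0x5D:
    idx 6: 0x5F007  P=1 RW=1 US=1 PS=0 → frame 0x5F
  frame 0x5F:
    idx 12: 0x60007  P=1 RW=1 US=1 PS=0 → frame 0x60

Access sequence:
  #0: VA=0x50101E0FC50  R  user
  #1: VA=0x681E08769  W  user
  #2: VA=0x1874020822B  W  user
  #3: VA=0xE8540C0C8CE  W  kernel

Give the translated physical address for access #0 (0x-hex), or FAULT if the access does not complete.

Walk each access:
#0 VA=0x50101E0FC50 (r,user):
  lvl0: tbl 0x39, slot 10 ⇒ 0x3A007 (P1/RW1/US1/PS0)
  lvl1: tbl 0x3A, slot 4 ⇒ 0x3B007 (P1/RW1/US1/PS0)
  lvl2: tbl 0x3B, slot 15 ⇒ 0x3F007 (P1/RW1/US1/PS0)
  lvl3: tbl 0x3F, slot 15 ⇒ 0x43007 (P1/RW1/US1/PS0)
  ⇒ phys 0x43C50  [4 reads]
#1 VA=0x681E08769 (w,user):
  lvl0: tbl 0x39, slot 0 ⇒ 0x46007 (P1/RW1/US1/PS0)
  lvl1: tbl 0x46, slot 26 ⇒ 0x4A007 (P1/RW1/US1/PS0)
  lvl2: tbl 0x4A, slot 15 ⇒ 0x4B007 (P1/RW1/US1/PS0)
  lvl3: tbl 0x4B, slot 8 ⇒ 0x5E000 (P0/RW0/US0/PS0)
  → PAGE_NOT_PRESENT  (4 entries read)
#2 VA=0x1874020822B (w,user):
  lvl0: tbl 0x39, slot 3 ⇒ 0x4D007 (P1/RW1/US1/PS0)
  lvl1: tbl 0x4D, slot 29 ⇒ 0x4E007 (P1/RW1/US1/PS0)
  lvl2: tbl 0x4E, slot 1 ⇒ 0x52007 (P1/RW1/US1/PS0)
  lvl3: tbl 0x52, slot 8 ⇒ 0x55005 (P1/RW0/US1/PS0)
  → PROTECTION_VIOLATION  (4 entries read)
#3 VA=0xE8540C0C8CE (w,kernel):
  lvl0: tbl 0x39, slot 29 ⇒ 0x59007 (P1/RW1/US1/PS0)
  lvl1: tbl 0x59, slot 21 ⇒ 0x5D007 (P1/RW1/US1/PS0)
  lvl2: tbl 0x5D, slot 6 ⇒ 0x5F007 (P1/RW1/US1/PS0)
  lvl3: tbl 0x5F, slot 12 ⇒ 0x60007 (P1/RW1/US1/PS0)
  ⇒ phys 0x608CE  [4 reads]

Access #0 PA: 0x43C50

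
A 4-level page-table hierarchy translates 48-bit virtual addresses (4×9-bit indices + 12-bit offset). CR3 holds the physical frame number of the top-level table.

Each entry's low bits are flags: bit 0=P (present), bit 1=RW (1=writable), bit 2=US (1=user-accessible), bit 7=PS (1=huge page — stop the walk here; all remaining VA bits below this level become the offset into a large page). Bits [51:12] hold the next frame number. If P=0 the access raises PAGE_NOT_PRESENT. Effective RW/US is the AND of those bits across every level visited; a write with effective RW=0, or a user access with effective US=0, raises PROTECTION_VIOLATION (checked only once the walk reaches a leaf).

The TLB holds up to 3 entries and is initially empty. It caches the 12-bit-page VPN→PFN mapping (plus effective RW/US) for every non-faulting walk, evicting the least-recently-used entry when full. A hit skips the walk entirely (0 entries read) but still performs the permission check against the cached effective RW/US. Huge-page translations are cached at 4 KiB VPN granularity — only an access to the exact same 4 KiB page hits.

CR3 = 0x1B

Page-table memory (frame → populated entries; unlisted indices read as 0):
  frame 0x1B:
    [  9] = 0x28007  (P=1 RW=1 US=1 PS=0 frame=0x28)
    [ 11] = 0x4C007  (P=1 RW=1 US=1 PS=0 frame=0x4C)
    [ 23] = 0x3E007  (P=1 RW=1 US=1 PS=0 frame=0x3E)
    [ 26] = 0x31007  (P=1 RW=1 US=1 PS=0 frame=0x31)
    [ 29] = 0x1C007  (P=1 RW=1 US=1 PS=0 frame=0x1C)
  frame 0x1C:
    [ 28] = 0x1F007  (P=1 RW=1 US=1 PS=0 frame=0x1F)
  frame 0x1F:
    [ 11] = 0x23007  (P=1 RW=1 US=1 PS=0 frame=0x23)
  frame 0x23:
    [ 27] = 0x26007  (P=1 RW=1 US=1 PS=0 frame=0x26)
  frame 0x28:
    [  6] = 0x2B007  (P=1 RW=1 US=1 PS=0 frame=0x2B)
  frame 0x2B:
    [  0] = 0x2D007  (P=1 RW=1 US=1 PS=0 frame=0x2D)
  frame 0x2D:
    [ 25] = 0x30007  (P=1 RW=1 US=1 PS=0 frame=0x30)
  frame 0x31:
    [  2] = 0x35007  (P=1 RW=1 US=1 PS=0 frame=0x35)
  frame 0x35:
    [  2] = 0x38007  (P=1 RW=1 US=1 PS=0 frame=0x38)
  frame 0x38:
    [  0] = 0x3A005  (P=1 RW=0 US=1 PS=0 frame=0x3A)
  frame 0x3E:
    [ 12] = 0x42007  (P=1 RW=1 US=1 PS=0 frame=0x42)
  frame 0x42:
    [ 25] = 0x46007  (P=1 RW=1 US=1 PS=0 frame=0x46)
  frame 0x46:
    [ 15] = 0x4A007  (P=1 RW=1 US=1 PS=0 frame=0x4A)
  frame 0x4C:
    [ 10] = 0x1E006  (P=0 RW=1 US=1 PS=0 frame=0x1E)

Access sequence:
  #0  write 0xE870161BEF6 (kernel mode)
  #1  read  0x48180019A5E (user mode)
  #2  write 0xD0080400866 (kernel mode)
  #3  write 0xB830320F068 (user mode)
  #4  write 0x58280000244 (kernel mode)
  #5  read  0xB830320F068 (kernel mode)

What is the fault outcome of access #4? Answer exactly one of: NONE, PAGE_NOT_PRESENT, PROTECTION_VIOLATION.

Walk each access:
#0 VA=0xE870161BEF6 (w,kernel):
  L0: frame=0x1B idx=29 entry=0x1C007 [P=1 RW=1 US=1 PS=0]
  L1: frame=0x1C idx=28 entry=0x1F007 [P=1 RW=1 US=1 PS=0]
  L2: frame=0x1F idx=11 entry=0x23007 [P=1 RW=1 US=1 PS=0]
  L3: frame=0x23 idx=27 entry=0x26007 [P=1 RW=1 US=1 PS=0]
  ✓ 0x26EF6  — 4 lookups
#1 VA=0x48180019A5E (r,user):
  L0: frame=0x1B idx=9 entry=0x28007 [P=1 RW=1 US=1 PS=0]
  L1: frame=0x28 idx=6 entry=0x2B007 [P=1 RW=1 US=1 PS=0]
  L2: frame=0x2B idx=0 entry=0x2D007 [P=1 RW=1 US=1 PS=0]
  L3: frame=0x2D idx=25 entry=0x30007 [P=1 RW=1 US=1 PS=0]
  ✓ 0x30A5E  — 4 lookups
#2 VA=0xD0080400866 (w,kernel):
  L0: frame=0x1B idx=26 entry=0x31007 [P=1 RW=1 US=1 PS=0]
  L1: frame=0x31 idx=2 entry=0x35007 [P=1 RW=1 US=1 PS=0]
  L2: frame=0x35 idx=2 entry=0x38007 [P=1 RW=1 US=1 PS=0]
  L3: frame=0x38 idx=0 entry=0x3A005 [P=1 RW=0 US=1 PS=0]
  ⇒ fault: PROTECTION_VIOLATION  — 4 lookups
#3 VA=0xB830320F068 (w,user):
  L0: frame=0x1B idx=23 entry=0x3E007 [P=1 RW=1 US=1 PS=0]
  L1: frame=0x3E idx=12 entry=0x42007 [P=1 RW=1 US=1 PS=0]
  L2: frame=0x42 idx=25 entry=0x46007 [P=1 RW=1 US=1 PS=0]
  L3: frame=0x46 idx=15 entry=0x4A007 [P=1 RW=1 US=1 PS=0]
  ✓ 0x4A068  — 4 lookups
#4 VA=0x58280000244 (w,kernel):
  L0: frame=0x1B idx=11 entry=0x4C007 [P=1 RW=1 US=1 PS=0]
  L1: frame=0x4C idx=10 entry=0x1E006 [P=0 RW=1 US=1 PS=0]
  ⇒ fault: PAGE_NOT_PRESENT  — 2 lookups
#5 VA=0xB830320F068 (r,kernel):
  TLB hit vpn=0xB830320F → PA=0x4A068

Access #4 fault: PAGE_NOT_PRESENT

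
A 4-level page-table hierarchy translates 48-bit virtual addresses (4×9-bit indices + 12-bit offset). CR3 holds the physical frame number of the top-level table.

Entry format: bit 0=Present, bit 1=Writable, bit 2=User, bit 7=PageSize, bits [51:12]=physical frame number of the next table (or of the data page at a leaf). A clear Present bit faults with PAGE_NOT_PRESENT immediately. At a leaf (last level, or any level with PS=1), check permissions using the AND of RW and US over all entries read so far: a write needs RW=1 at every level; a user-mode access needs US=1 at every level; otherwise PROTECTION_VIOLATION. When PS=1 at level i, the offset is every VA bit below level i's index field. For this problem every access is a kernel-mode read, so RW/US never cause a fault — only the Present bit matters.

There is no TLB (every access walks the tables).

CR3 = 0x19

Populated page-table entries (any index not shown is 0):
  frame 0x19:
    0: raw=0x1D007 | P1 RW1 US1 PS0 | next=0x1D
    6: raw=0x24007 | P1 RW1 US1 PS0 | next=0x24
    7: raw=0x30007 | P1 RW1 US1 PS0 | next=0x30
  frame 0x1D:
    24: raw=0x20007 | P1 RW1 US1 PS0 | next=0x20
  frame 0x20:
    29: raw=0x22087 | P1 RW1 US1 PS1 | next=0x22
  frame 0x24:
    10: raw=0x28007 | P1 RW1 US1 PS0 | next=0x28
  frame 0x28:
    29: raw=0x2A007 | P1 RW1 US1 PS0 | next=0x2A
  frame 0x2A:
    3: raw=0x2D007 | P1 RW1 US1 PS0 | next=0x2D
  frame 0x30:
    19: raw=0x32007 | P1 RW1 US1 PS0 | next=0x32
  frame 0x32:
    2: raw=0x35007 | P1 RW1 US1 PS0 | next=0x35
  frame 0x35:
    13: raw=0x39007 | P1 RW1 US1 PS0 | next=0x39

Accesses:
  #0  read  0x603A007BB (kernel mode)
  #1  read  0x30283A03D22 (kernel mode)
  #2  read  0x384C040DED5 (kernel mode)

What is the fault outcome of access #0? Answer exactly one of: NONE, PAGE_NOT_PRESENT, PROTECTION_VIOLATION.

Walk each access:
#0 VA=0x603A007BB (r,kernel):
  L0 @0x19[0] → 0x1D007  P=1,RW=1,US=1,PS=0
  L1 @0x1D[24] → 0x20007  P=1,RW=1,US=1,PS=0
  L2 @0x20[29] → 0x22087  P=1,RW=1,US=1,PS=1
  ✓ 0x227BB (huge @L2)  — 3 lookups
#1 VA=0x30283A03D22 (r,kernel):
  L0 @0x19[6] → 0x24007  P=1,RW=1,US=1,PS=0
  L1 @0x24[10] → 0x28007  P=1,RW=1,US=1,PS=0
  L2 @0x28[29] → 0x2A007  P=1,RW=1,US=1,PS=0
  L3 @0x2A[3] → 0x2D007  P=1,RW=1,US=1,PS=0
  ✓ 0x2DD22  — 4 lookups
#2 VA=0x384C040DED5 (r,kernel):
  L0 @0x19[7] → 0x30007  P=1,RW=1,US=1,PS=0
  L1 @0x30[19] → 0x32007  P=1,RW=1,US=1,PS=0
  L2 @0x32[2] → 0x35007  P=1,RW=1,US=1,PS=0
  L3 @0x35[13] → 0x39007  P=1,RW=1,US=1,PS=0
  ✓ 0x39ED5  — 4 lookups

Access #0 fault: NONE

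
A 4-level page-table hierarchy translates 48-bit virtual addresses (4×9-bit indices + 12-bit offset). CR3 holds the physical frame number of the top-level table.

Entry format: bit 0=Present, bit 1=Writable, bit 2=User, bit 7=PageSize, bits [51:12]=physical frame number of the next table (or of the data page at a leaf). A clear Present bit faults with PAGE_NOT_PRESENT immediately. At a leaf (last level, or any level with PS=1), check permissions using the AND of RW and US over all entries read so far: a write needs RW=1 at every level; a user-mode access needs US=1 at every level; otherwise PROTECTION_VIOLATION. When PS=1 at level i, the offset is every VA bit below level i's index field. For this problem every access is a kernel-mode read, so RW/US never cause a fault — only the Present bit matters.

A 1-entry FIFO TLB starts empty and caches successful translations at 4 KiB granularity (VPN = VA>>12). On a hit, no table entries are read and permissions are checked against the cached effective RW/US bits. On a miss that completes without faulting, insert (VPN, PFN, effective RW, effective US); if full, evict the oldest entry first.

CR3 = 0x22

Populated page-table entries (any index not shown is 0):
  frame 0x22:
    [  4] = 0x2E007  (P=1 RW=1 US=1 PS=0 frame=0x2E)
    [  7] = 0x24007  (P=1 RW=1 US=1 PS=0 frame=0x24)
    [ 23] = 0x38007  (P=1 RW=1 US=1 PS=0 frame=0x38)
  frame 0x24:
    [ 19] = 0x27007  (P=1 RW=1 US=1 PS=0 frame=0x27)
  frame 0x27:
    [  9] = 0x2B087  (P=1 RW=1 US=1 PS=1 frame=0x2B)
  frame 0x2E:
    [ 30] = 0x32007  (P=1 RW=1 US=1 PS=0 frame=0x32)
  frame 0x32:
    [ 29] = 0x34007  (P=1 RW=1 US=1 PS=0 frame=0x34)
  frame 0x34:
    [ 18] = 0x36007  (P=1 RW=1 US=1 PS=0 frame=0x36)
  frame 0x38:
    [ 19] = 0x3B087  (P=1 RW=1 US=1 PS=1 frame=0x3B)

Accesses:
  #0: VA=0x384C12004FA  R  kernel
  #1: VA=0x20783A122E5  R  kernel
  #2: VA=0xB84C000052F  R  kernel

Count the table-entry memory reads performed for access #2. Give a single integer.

Trace:
#0 VA=0x384C12004FA (r,kernel):
  lvl0: tbl 0x22, slot 7 ⇒ 0x24007 (P1/RW1/US1/PS0)
  lvl1: tbl 0x24, slot 19 ⇒ 0x27007 (P1/RW1/US1/PS0)
  lvl2: tbl 0x27, slot 9 ⇒ 0x2B087 (P1/RW1/US1/PS1)
  ⇒ phys 0x2B4FA (huge @L2)  [3 reads]
#1 VA=0x20783A122E5 (r,kernel):
  lvl0: tbl 0x22, slot 4 ⇒ 0x2E007 (P1/RW1/US1/PS0)
  lvl1: tbl 0x2E, slot 30 ⇒ 0x32007 (P1/RW1/US1/PS0)
  lvl2: tbl 0x32, slot 29 ⇒ 0x34007 (P1/RW1/US1/PS0)
  lvl3: tbl 0x34, slot 18 ⇒ 0x36007 (P1/RW1/US1/PS0)
  ⇒ phys 0x362E5  [4 reads]
#2 VA=0xB84C000052F (r,kernel):
  lvl0: tbl 0x22, slot 23 ⇒ 0x38007 (P1/RW1/US1/PS0)
  lvl1: tbl 0x38, slot 19 ⇒ 0x3B087 (P1/RW1/US1/PS1)
  ⇒ phys 0x3B52F (huge @L1)  [2 reads]

Entries read for #2: 2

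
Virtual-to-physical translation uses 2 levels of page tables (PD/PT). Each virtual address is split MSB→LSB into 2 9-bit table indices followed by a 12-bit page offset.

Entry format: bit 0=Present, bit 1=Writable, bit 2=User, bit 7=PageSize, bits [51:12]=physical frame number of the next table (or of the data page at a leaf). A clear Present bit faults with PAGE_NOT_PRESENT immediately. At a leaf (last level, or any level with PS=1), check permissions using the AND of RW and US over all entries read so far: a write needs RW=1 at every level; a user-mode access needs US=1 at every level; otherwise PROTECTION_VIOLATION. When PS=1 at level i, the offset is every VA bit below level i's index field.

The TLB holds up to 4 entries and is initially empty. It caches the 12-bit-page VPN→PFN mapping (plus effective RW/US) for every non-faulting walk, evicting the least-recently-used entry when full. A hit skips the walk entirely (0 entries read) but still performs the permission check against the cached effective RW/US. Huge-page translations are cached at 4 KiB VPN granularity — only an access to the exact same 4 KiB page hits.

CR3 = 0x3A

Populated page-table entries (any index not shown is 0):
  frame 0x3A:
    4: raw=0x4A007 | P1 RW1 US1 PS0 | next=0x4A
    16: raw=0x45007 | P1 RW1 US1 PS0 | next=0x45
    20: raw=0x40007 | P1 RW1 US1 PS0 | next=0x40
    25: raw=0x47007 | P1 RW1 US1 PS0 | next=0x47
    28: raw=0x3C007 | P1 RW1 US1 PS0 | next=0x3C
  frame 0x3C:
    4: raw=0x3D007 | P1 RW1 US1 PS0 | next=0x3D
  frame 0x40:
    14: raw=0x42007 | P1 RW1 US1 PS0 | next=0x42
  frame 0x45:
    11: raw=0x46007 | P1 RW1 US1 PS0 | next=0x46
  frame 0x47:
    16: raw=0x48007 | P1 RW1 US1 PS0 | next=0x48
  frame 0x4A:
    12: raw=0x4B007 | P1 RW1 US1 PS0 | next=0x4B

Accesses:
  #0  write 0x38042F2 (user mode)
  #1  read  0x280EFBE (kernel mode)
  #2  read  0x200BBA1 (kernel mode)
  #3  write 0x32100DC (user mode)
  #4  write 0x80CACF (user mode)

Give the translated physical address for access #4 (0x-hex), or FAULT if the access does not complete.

Per-access translation:
#0 VA=0x38042F2 (w,user):
  L0: frame=0x3A idx=28 entry=0x3C007 [P=1 RW=1 US=1 PS=0]
  L1: frame=0x3C idx=4 entry=0x3D007 [P=1 RW=1 US=1 PS=0]
  ⇒ phys 0x3D2F2  [2 reads]
#1 VA=0x280EFBE (r,kernel):
  L0: frame=0x3A idx=20 entry=0x40007 [P=1 RW=1 US=1 PS=0]
  L1: frame=0x40 idx=14 entry=0x42007 [P=1 RW=1 US=1 PS=0]
  ⇒ phys 0x42FBE  [2 reads]
#2 VA=0x200BBA1 (r,kernel):
  L0: frame=0x3A idx=16 entry=0x45007 [P=1 RW=1 US=1 PS=0]
  L1: frame=0x45 idx=11 entry=0x46007 [P=1 RW=1 US=1 PS=0]
  ⇒ phys 0x46BA1  [2 reads]
#3 VA=0x32100DC (w,user):
  L0: frame=0x3A idx=25 entry=0x47007 [P=1 RW=1 US=1 PS=0]
  L1: frame=0x47 idx=16 entry=0x48007 [P=1 RW=1 US=1 PS=0]
  ⇒ phys 0x480DC  [2 reads]
#4 VA=0x80CACF (w,user):
  L0: frame=0x3A idx=4 entry=0x4A007 [P=1 RW=1 US=1 PS=0]
  L1: frame=0x4A idx=12 entry=0x4B007 [P=1 RW=1 US=1 PS=0]
  ⇒ phys 0x4BACF  [2 reads]

Access #4 PA: 0x4BACF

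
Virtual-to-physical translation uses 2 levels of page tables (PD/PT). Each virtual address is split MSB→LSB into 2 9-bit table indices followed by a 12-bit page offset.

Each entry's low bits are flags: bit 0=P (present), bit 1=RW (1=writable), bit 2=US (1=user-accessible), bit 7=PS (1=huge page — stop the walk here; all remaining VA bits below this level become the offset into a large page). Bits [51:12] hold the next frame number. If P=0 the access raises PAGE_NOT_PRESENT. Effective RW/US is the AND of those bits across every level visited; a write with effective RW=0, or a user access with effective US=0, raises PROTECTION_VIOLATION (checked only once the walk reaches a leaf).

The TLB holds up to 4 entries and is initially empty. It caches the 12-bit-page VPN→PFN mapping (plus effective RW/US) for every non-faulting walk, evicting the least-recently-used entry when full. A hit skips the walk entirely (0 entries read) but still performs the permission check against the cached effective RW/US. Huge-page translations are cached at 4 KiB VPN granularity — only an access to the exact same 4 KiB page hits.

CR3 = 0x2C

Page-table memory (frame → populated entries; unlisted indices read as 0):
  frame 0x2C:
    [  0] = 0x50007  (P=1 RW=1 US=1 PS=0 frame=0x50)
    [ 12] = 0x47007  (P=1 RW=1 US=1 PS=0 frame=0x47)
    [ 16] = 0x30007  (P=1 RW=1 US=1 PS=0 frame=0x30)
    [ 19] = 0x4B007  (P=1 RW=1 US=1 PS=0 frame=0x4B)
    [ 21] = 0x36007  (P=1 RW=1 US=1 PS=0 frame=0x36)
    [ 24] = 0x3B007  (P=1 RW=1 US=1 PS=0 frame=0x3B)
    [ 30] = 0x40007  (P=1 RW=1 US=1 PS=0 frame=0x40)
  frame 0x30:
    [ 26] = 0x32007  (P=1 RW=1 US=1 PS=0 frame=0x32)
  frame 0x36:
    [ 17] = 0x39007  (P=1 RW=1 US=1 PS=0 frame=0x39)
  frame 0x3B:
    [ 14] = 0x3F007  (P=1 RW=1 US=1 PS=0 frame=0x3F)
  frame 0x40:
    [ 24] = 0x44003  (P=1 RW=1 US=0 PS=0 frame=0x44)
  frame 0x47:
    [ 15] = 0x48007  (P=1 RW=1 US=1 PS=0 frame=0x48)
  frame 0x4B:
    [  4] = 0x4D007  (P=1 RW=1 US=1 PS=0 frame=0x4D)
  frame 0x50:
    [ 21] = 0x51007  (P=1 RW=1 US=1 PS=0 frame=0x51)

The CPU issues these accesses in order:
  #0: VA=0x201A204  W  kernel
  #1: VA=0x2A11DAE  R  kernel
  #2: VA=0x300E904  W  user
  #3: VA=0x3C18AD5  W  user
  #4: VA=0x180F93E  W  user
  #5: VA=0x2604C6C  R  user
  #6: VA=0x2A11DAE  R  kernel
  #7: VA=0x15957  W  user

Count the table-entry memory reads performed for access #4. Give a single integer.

Per-access translation:
#0 VA=0x201A204 (w,kernel):
  L0: frame=0x2C idx=16 entry=0x30007 [P=1 RW=1 US=1 PS=0]
  L1: frame=0x30 idx=26 entry=0x32007 [P=1 RW=1 US=1 PS=0]
  ✓ 0x32204  — 2 lookups
#1 VA=0x2A11DAE (r,kernel):
  L0: frame=0x2C idx=21 entry=0x36007 [P=1 RW=1 US=1 PS=0]
  L1: frame=0x36 idx=17 entry=0x39007 [P=1 RW=1 US=1 PS=0]
  ✓ 0x39DAE  — 2 lookups
#2 VA=0x300E904 (w,user):
  L0: frame=0x2C idx=24 entry=0x3B007 [P=1 RW=1 US=1 PS=0]
  L1: frame=0x3B idx=14 entry=0x3F007 [P=1 RW=1 US=1 PS=0]
  ✓ 0x3F904  — 2 lookups
#3 VA=0x3C18AD5 (w,user):
  L0: frame=0x2C idx=30 entry=0x40007 [P=1 RW=1 US=1 PS=0]
  L1: frame=0x40 idx=24 entry=0x44003 [P=1 RW=1 US=0 PS=0]
  → PROTECTION_VIOLATION  (2 entries read)
#4 VA=0x180F93E (w,user):
  L0: frame=0x2C idx=12 entry=0x47007 [P=1 RW=1 US=1 PS=0]
  L1: frame=0x47 idx=15 entry=0x48007 [P=1 RW=1 US=1 PS=0]
  ✓ 0x4893E  — 2 lookups
#5 VA=0x2604C6C (r,user):
  L0: frame=0x2C idx=19 entry=0x4B007 [P=1 RW=1 US=1 PS=0]
  L1: frame=0x4B idx=4 entry=0x4D007 [P=1 RW=1 US=1 PS=0]
  ✓ 0x4DC6C  — 2 lookups
#6 VA=0x2A11DAE (r,kernel):
  TLB hit vpn=0x2A11 → PA=0x39DAE
#7 VA=0x15957 (w,user):
  L0: frame=0x2C idx=0 entry=0x50007 [P=1 RW=1 US=1 PS=0]
  L1: frame=0x50 idx=21 entry=0x51007 [P=1 RW=1 US=1 PS=0]
  ✓ 0x51957  — 2 lookups

Entries read for #4: 2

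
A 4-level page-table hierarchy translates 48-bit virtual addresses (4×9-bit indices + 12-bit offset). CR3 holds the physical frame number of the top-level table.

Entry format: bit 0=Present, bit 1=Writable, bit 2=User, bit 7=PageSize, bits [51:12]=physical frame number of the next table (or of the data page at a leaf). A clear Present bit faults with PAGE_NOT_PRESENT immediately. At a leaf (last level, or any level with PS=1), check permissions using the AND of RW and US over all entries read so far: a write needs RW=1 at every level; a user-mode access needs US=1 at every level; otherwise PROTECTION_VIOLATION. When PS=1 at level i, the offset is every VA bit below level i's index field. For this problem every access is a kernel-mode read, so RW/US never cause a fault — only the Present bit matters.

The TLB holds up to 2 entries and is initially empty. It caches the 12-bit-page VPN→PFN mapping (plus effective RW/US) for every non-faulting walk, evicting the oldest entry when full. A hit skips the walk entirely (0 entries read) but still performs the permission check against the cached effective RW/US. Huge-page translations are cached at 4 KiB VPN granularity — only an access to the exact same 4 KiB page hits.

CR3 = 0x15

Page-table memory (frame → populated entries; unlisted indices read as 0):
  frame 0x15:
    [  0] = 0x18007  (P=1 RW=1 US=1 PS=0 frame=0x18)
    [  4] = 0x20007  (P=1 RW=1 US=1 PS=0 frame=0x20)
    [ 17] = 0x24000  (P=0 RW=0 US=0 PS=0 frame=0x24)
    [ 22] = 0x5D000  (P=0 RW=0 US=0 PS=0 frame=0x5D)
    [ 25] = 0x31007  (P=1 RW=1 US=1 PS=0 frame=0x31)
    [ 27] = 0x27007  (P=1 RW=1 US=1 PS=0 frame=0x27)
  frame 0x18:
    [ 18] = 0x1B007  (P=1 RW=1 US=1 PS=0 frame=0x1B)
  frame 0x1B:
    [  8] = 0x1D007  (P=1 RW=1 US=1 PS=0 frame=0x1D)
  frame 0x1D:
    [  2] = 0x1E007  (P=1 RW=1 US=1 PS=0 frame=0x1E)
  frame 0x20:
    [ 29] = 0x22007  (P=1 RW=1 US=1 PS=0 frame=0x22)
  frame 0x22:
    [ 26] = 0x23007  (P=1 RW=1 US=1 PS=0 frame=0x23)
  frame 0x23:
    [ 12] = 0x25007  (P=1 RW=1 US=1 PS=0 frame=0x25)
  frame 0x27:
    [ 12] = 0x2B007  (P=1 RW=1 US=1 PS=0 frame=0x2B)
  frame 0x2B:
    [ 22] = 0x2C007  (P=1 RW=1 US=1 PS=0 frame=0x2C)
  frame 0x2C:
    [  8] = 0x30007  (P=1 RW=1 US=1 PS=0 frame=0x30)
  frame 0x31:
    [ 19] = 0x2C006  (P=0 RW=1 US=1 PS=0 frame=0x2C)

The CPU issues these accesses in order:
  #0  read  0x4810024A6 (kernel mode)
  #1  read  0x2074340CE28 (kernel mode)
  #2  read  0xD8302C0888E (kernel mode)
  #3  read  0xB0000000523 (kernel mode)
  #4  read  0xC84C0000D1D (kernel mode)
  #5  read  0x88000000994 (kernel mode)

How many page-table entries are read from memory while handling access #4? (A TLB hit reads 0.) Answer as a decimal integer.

Per-access translation:
#0 VA=0x4810024A6 (r,kernel):
  [0] read 0x15 idx=0: raw=0x18007 flags P=1 W=1 U=1 S=0
  [1] read 0x18 idx=18: raw=0x1B007 flags P=1 W=1 U=1 S=0
  [2] read 0x1B idx=8: raw=0x1D007 flags P=1 W=1 U=1 S=0
  [3] read 0x1D idx=2: raw=0x1E007 flags P=1 W=1 U=1 S=0
  → PA=0x1E4A6  (4 entries read)
#1 VA=0x2074340CE28 (r,kernel):
  [0] read 0x15 idx=4: raw=0x20007 flags P=1 W=1 U=1 S=0
  [1] read 0x20 idx=29: raw=0x22007 flags P=1 W=1 U=1 S=0
  [2] read 0x22 idx=26: raw=0x23007 flags P=1 W=1 U=1 S=0
  [3] read 0x23 idx=12: raw=0x25007 flags P=1 W=1 U=1 S=0
  → PA=0x25E28  (4 entries read)
#2 VA=0xD8302C0888E (r,kernel):
  [0] read 0x15 idx=27: raw=0x27007 flags P=1 W=1 U=1 S=0
  [1] read 0x27 idx=12: raw=0x2B007 flags P=1 W=1 U=1 S=0
  [2] read 0x2B idx=22: raw=0x2C007 flags P=1 W=1 U=1 S=0
  [3] read 0x2C idx=8: raw=0x30007 flags P=1 W=1 U=1 S=0
  → PA=0x3088E  (4 entries read)
#3 VA=0xB0000000523 (r,kernel):
  [0] read 0x15 idx=22: raw=0x5D000 flags P=0 W=0 U=0 S=0
  → PAGE_NOT_PRESENT  (1 entries read)
#4 VA=0xC84C0000D1D (r,kernel):
  [0] read 0x15 idx=25: raw=0x31007 flags P=1 W=1 U=1 S=0
  [1] read 0x31 idx=19: raw=0x2C006 flags P=0 W=1 U=1 S=0
  → PAGE_NOT_PRESENT  (2 entries read)
#5 VA=0x88000000994 (r,kernel):
  [0] read 0x15 idx=17: raw=0x24000 flags P=0 W=0 U=0 S=0
  → PAGE_NOT_PRESENT  (1 entries read)

Entries read for #4: 2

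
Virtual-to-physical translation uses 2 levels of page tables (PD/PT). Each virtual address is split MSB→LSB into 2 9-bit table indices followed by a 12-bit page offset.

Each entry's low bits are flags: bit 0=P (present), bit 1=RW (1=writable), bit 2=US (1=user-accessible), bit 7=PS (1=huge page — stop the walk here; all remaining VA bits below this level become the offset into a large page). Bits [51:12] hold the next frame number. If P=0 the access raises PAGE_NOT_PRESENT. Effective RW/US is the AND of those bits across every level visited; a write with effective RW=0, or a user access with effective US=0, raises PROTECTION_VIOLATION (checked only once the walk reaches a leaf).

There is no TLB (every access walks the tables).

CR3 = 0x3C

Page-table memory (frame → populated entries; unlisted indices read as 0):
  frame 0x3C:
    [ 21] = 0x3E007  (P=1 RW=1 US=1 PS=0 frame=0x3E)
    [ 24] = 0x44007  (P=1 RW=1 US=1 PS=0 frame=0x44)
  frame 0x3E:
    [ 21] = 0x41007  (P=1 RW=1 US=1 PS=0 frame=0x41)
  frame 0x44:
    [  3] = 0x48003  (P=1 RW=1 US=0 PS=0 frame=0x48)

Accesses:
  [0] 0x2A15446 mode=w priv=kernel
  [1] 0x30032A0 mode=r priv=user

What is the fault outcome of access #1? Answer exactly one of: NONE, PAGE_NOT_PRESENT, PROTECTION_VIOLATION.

Trace:
#0 VA=0x2A15446 (w,kernel):
  lvl0: tbl 0x3C, slot 21 ⇒ 0x3E007 (P1/RW1/US1/PS0)
  lvl1: tbl 0x3E, slot 21 ⇒ 0x41007 (P1/RW1/US1/PS0)
  → PA=0x41446  (2 entries read)
#1 VA=0x30032A0 (r,user):
  lvl0: tbl 0x3C, slot 24 ⇒ 0x44007 (P1/RW1/US1/PS0)
  lvl1: tbl 0x44, slot 3 ⇒ 0x48003 (P1/RW1/US0/PS0)
  ✗ PROTECTION_VIOLATION  [2 reads]

Access #1 fault: PROTECTION_VIOLATION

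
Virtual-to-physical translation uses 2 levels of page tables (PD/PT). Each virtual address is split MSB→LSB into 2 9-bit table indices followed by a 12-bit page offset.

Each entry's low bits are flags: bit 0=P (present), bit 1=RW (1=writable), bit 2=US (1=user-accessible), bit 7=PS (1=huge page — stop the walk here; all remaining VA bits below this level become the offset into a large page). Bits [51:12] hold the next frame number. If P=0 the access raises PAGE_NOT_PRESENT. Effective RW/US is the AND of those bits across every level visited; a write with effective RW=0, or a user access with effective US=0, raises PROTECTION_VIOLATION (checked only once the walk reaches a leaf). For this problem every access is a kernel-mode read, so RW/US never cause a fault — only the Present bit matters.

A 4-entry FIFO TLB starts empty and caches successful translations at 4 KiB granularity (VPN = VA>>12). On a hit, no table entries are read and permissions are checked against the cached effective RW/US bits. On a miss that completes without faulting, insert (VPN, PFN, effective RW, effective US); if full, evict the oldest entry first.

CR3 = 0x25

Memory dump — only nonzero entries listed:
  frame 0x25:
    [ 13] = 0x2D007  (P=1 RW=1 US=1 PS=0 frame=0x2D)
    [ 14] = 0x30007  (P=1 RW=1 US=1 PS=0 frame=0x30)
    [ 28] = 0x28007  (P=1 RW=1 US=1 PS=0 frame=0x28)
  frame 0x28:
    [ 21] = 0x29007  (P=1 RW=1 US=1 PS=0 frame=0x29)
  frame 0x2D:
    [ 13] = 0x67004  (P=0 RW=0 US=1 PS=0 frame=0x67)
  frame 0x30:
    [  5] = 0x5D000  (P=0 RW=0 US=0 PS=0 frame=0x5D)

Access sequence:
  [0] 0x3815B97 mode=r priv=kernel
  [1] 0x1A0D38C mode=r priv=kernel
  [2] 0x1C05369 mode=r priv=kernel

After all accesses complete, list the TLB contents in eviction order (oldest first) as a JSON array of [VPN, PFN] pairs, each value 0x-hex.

Per-access translation:
#0 VA=0x3815B97 (r,kernel):
  L0: frame=0x25 idx=28 entry=0x28007 [P=1 RW=1 US=1 PS=0]
  L1: frame=0x28 idx=21 entry=0x29007 [P=1 RW=1 US=1 PS=0]
  ⇒ phys 0x29B97  [2 reads]
#1 VA=0x1A0D38C (r,kernel):
  L0: frame=0x25 idx=13 entry=0x2D007 [P=1 RW=1 US=1 PS=0]
  L1: frame=0x2D idx=13 entry=0x67004 [P=0 RW=0 US=1 PS=0]
  ✗ PAGE_NOT_PRESENT  [2 reads]
#2 VA=0x1C05369 (r,kernel):
  L0: frame=0x25 idx=14 entry=0x30007 [P=1 RW=1 US=1 PS=0]
  L1: frame=0x30 idx=5 entry=0x5D000 [P=0 RW=0 US=0 PS=0]
  ✗ PAGE_NOT_PRESENT  [2 reads]

TLB: [["0x3815", "0x29"]]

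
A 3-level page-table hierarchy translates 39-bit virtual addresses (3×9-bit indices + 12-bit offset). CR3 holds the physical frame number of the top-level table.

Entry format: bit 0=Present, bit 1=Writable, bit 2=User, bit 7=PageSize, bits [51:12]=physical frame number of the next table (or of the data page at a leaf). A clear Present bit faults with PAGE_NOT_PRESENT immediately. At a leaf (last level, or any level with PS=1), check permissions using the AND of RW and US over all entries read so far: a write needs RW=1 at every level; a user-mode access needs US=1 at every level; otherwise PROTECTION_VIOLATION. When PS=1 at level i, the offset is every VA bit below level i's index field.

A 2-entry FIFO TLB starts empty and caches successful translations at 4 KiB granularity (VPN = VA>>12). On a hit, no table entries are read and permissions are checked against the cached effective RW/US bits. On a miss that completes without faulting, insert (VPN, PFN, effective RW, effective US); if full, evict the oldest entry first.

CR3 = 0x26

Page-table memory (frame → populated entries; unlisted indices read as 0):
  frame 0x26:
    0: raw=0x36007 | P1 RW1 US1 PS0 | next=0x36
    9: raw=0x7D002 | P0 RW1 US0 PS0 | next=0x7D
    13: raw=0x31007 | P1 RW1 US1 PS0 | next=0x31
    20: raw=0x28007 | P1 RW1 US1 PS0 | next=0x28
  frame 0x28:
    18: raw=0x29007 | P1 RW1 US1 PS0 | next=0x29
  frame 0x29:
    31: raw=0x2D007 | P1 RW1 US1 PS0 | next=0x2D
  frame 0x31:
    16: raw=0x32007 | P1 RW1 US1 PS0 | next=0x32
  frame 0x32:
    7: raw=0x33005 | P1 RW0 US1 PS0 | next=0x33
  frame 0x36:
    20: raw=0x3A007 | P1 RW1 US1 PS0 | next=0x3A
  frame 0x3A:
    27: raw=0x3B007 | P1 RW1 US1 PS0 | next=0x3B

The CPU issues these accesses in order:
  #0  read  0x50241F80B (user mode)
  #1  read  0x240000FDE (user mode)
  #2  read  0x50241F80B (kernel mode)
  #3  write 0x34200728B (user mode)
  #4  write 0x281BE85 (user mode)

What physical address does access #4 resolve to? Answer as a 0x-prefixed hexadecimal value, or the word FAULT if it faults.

Per-access translation:
#0 VA=0x50241F80B (r,user):
  L0: frame=0x26 idx=20 entry=0x28007 [P=1 RW=1 US=1 PS=0]
  L1: frame=0x28 idx=18 entry=0x29007 [P=1 RW=1 US=1 PS=0]
  L2: frame=0x29 idx=31 entry=0x2D007 [P=1 RW=1 US=1 PS=0]
  ✓ 0x2D80B  — 3 lookups
#1 VA=0x240000FDE (r,user):
  L0: frame=0x26 idx=9 entry=0x7D002 [P=0 RW=1 US=0 PS=0]
  → PAGE_NOT_PRESENT  (1 entries read)
#2 VA=0x50241F80B (r,kernel):
  TLB hit vpn=0x50241F → PA=0x2D80B
#3 VA=0x34200728B (w,user):
  L0: frame=0x26 idx=13 entry=0x31007 [P=1 RW=1 US=1 PS=0]
  L1: frame=0x31 idx=16 entry=0x32007 [P=1 RW=1 US=1 PS=0]
  L2: frame=0x32 idx=7 entry=0x33005 [P=1 RW=0 US=1 PS=0]
  → PROTECTION_VIOLATION  (3 entries read)
#4 VA=0x281BE85 (w,user):
  L0: frame=0x26 idx=0 entry=0x36007 [P=1 RW=1 US=1 PS=0]
  L1: frame=0x36 idx=20 entry=0x3A007 [P=1 RW=1 US=1 PS=0]
  L2: frame=0x3A idx=27 entry=0x3B007 [P=1 RW=1 US=1 PS=0]
  ✓ 0x3BE85  — 3 lookups

Access #4 PA: 0x3BE85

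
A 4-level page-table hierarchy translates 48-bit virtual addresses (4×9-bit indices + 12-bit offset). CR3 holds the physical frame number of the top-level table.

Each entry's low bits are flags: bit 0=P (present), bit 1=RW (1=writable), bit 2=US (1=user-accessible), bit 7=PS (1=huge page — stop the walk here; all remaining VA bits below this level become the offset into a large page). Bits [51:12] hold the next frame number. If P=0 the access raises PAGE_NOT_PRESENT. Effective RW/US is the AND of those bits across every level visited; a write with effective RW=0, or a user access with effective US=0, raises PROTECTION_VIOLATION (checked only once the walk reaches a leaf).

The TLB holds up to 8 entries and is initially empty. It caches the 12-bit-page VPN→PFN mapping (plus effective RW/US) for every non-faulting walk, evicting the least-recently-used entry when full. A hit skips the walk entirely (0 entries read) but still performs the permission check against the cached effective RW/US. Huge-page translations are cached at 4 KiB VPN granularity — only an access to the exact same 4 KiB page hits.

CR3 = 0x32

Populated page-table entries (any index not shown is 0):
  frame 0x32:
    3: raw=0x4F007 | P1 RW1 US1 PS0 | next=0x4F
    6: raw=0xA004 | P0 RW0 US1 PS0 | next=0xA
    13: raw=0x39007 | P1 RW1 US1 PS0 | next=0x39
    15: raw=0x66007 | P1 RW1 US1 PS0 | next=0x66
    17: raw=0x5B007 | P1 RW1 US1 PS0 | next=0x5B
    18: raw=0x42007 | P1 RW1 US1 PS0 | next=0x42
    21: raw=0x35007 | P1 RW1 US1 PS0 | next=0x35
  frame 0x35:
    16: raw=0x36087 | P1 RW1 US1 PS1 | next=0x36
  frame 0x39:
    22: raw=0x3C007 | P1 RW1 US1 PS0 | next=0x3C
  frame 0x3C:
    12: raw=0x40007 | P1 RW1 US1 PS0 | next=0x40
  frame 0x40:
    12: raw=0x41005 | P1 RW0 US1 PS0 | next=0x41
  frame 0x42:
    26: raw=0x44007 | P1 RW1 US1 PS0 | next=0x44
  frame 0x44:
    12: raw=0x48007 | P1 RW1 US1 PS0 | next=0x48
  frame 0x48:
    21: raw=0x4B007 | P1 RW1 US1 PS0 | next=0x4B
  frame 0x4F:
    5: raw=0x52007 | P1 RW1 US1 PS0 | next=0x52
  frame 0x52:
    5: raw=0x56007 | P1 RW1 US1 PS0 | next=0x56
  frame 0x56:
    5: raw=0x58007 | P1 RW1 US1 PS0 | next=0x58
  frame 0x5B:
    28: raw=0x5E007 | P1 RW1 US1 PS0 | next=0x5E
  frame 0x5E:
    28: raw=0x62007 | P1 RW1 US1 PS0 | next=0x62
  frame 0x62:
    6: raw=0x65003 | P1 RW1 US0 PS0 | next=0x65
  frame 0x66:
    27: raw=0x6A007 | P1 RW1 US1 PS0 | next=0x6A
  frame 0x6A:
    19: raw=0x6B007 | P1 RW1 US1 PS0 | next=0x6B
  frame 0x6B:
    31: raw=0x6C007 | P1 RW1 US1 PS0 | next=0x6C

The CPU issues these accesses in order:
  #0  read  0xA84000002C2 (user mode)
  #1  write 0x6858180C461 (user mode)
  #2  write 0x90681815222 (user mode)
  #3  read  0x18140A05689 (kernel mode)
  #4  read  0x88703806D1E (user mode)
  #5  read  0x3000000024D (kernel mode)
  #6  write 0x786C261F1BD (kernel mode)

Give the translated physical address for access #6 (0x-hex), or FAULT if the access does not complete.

Trace:
#0 VA=0xA84000002C2 (r,user):
  [0] read 0x32 idx=21: raw=0x35007 flags P=1 W=1 U=1 S=0
  [1] read 0x35 idx=16: raw=0x36087 flags P=1 W=1 U=1 S=1
  ✓ 0x362C2 (huge @L1)  — 2 lookups
#1 VA=0x6858180C461 (w,user):
  [0] read 0x32 idx=13: raw=0x39007 flags P=1 W=1 U=1 S=0
  [1] read 0x39 idx=22: raw=0x3C007 flags P=1 W=1 U=1 S=0
  [2] read 0x3C idx=12: raw=0x40007 flags P=1 W=1 U=1 S=0
  [3] read 0x40 idx=12: raw=0x41005 flags P=1 W=0 U=1 S=0
  ✗ PROTECTION_VIOLATION  [4 reads]
#2 VA=0x90681815222 (w,user):
  [0] read 0x32 idx=18: raw=0x42007 flags P=1 W=1 U=1 S=0
  [1] read 0x42 idx=26: raw=0x44007 flags P=1 W=1 U=1 S=0
  [2] read 0x44 idx=12: raw=0x48007 flags P=1 W=1 U=1 S=0
  [3] read 0x48 idx=21: raw=0x4B007 flags P=1 W=1 U=1 S=0
  ✓ 0x4B222  — 4 lookups
#3 VA=0x18140A05689 (r,kernel):
  [0] read 0x32 idx=3: raw=0x4F007 flags P=1 W=1 U=1 S=0
  [1] read 0x4F idx=5: raw=0x52007 flags P=1 W=1 U=1 S=0
  [2] read 0x52 idx=5: raw=0x56007 flags P=1 W=1 U=1 S=0
  [3] read 0x56 idx=5: raw=0x58007 flags P=1 W=1 U=1 S=0
  ✓ 0x58689  — 4 lookups
#4 VA=0x88703806D1E (r,user):
  [0] read 0x32 idx=17: raw=0x5B007 flags P=1 W=1 U=1 S=0
  [1] read 0x5B idx=28: raw=0x5E007 flags P=1 W=1 U=1 S=0
  [2] read 0x5E idx=28: raw=0x62007 flags P=1 W=1 U=1 S=0
  [3] read 0x62 idx=6: raw=0x65003 flags P=1 W=1 U=0 S=0
  ✗ PROTECTION_VIOLATION  [4 reads]
#5 VA=0x3000000024D (r,kernel):
  [0] read 0x32 idx=6: raw=0xA004 flags P=0 W=0 U=1 S=0
  ✗ PAGE_NOT_PRESENT  [1 reads]
#6 VA=0x786C261F1BD (w,kernel):
  [0] read 0x32 idx=15: raw=0x66007 flags P=1 W=1 U=1 S=0
  [1] read 0x66 idx=27: raw=0x6A007 flags P=1 W=1 U=1 S=0
  [2] read 0x6A idx=19: raw=0x6B007 flags P=1 W=1 U=1 S=0
  [3] read 0x6B idx=31: raw=0x6C007 flags P=1 W=1 U=1 S=0
  ✓ 0x6C1BD  — 4 lookups

Access #6 PA: 0x6C1BD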